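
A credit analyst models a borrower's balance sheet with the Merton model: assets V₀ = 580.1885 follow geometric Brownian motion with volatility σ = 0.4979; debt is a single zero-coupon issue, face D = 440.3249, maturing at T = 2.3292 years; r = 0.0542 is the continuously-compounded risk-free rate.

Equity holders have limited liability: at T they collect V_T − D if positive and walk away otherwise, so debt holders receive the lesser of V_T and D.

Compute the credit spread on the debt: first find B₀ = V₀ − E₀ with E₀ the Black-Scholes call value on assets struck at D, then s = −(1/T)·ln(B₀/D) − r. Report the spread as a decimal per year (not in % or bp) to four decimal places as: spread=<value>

spread=0.0796

d₁ = [ln(V₀/D) + (r + σ²/2)T] / (σ√T)
   = [ln(580.1885/440.3249) + (0.0542 + 0.5·0.4979²)·2.3292] / (0.4979·√2.3292)
   = [0.275840 + 0.414952] / 0.759881 = 0.909080
d₂ = d₁ − σ√T = 0.909080 − 0.759881 = 0.149199
N(d₁) = 0.818346,  N(d₂) = 0.559302,  e^(−rT) = 0.881401
E₀ = V₀·N(d₁) − D·e^(−rT)·N(d₂)
   = 580.1885·0.818346 − 440.3249·0.881401·0.559302 = 257.728402
B₀ = V₀ − E₀ = 580.1885 − 257.728402 = 322.460098
spread = −(1/T)·ln(B₀/D) − r = −(1/2.3292)·ln(322.460098/440.3249) − 0.0542 = 0.07955127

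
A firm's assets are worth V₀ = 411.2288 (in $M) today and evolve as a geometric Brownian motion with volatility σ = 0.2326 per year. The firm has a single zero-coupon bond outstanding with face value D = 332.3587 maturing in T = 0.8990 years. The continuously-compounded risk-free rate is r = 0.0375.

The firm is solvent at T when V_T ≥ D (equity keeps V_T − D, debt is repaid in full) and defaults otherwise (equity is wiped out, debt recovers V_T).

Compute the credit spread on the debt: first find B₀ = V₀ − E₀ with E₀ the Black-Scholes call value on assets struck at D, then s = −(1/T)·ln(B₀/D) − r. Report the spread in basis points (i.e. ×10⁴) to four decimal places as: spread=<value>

spread=184.4006

d₁ = [ln(V₀/D) + (r + σ²/2)T] / (σ√T)
   = [ln(411.2288/332.3587) + (0.0375 + 0.5·0.2326²)·0.8990] / (0.2326·√0.8990)
   = [0.212935 + 0.058032] / 0.220541 = 1.228645
d₂ = d₁ − σ√T = 1.228645 − 0.220541 = 1.008103
N(d₁) = 0.890397,  N(d₂) = 0.843298,  e^(−rT) = 0.966849
E₀ = V₀·N(d₁) − D·e^(−rT)·N(d₂)
   = 411.2288·0.890397 − 332.3587·0.966849·0.843298 = 95.171132
B₀ = V₀ − E₀ = 411.2288 − 95.171132 = 316.057668
spread = −(1/T)·ln(B₀/D) − r = −(1/0.8990)·ln(316.057668/332.3587) − 0.0375 = 0.01844006
in basis points: 0.01844006 × 10⁴ = 184.4006 bp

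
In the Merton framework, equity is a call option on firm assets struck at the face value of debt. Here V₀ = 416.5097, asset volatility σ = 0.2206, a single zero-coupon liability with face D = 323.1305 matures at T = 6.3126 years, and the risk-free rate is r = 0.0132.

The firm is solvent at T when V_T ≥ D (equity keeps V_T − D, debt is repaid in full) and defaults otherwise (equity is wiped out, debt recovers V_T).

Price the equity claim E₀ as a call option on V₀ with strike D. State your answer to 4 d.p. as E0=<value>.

d₁ = [ln(V₀/D) + (r + σ²/2)T] / (σ√T)
   = [ln(416.5097/323.1305) + (0.0132 + 0.5·0.2206²)·6.3126] / (0.2206·√6.3126)
   = [0.253853 + 0.236926] / 0.554255 = 0.885475
d₂ = d₁ − σ√T = 0.885475 − 0.554255 = 0.331220
N(d₁) = 0.812050,  N(d₂) = 0.629761,  e^(−rT) = 0.920051
E₀ = V₀·N(d₁) − D·e^(−rT)·N(d₂)
   = 416.5097·0.812050 − 323.1305·0.920051·0.629761 = 151.000909

E0=151.0009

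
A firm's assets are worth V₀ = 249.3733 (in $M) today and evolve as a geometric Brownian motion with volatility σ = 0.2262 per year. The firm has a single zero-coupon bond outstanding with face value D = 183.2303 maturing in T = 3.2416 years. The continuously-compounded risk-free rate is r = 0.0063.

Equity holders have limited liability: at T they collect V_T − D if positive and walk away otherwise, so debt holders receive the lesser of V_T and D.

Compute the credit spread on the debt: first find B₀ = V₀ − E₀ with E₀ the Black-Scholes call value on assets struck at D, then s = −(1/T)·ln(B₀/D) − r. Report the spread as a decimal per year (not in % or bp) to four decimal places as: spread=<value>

d₁ = [ln(V₀/D) + (r + σ²/2)T] / (σ√T)
   = [ln(249.3733/183.2303) + (0.0063 + 0.5·0.2262²)·3.2416] / (0.2262·√3.2416)
   = [0.308207 + 0.103353] / 0.407261 = 1.010557
d₂ = d₁ − σ√T = 1.010557 − 0.407261 = 0.603296
N(d₁) = 0.843886,  N(d₂) = 0.726844,  e^(−rT) = 0.979785
E₀ = V₀·N(d₁) − D·e^(−rT)·N(d₂)
   = 249.3733·0.843886 − 183.2303·0.979785·0.726844 = 79.954908
B₀ = V₀ − E₀ = 249.3733 − 79.954908 = 169.418392
spread = −(1/T)·ln(B₀/D) − r = −(1/3.2416)·ln(169.418392/183.2303) − 0.0063 = 0.01787710

spread=0.0179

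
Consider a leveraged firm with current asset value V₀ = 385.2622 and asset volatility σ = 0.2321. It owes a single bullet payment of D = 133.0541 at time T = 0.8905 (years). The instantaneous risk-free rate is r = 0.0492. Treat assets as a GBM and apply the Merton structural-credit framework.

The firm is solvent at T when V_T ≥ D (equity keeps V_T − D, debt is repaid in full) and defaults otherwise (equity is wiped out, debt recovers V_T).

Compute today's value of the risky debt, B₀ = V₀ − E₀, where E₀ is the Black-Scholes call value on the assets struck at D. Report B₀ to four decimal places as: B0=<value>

d₁ = [ln(V₀/D) + (r + σ²/2)T] / (σ√T)
   = [ln(385.2622/133.0541) + (0.0492 + 0.5·0.2321²)·0.8905] / (0.2321·√0.8905)
   = [1.063168 + 0.067798] / 0.219024 = 5.163661
d₂ = d₁ − σ√T = 5.163661 − 0.219024 = 4.944637
N(d₁) = 1.000000,  N(d₂) = 1.000000,  e^(−rT) = 0.957133
E₀ = V₀·N(d₁) − D·e^(−rT)·N(d₂)
   = 385.2622·1.000000 − 133.0541·0.957133·1.000000 = 257.911691
B₀ = V₀ − E₀ = 385.2622 − 257.911691 = 127.350509

B0=127.3505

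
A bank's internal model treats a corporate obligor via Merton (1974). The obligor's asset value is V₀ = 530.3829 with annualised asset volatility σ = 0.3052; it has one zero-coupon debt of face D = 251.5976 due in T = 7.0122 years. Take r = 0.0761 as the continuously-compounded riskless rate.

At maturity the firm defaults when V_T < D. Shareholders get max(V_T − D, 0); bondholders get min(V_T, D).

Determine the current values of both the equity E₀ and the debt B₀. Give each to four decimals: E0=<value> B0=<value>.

d₁ = [ln(V₀/D) + (r + σ²/2)T] / (σ√T)
   = [ln(530.3829/251.5976) + (0.0761 + 0.5·0.3052²)·7.0122] / (0.3052·√7.0122)
   = [0.745768 + 0.860211] / 0.808187 = 1.987139
d₂ = d₁ − σ√T = 1.987139 − 0.808187 = 1.178953
N(d₁) = 0.976547,  N(d₂) = 0.880791,  e^(−rT) = 0.586473
E₀ = V₀·N(d₁) − D·e^(−rT)·N(d₂)
   = 530.3829·0.976547 − 251.5976·0.586473·0.880791 = 387.978182
B₀ = V₀ − E₀ = 530.3829 − 387.978182 = 142.404718

E0=387.9782 B0=142.4047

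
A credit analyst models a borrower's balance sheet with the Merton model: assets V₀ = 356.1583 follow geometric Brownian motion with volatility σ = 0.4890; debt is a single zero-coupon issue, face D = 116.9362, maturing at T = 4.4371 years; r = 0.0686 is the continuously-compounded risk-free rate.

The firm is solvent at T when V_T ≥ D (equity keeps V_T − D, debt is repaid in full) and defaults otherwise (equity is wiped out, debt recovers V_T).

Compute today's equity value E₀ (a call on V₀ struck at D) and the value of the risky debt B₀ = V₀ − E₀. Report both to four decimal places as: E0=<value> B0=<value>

d₁ = [ln(V₀/D) + (r + σ²/2)T] / (σ√T)
   = [ln(356.1583/116.9362) + (0.0686 + 0.5·0.4890²)·4.4371] / (0.4890·√4.4371)
   = [1.113747 + 0.834887] / 1.030050 = 1.891785
d₂ = d₁ − σ√T = 1.891785 − 1.030050 = 0.861735
N(d₁) = 0.970740,  N(d₂) = 0.805583,  e^(−rT) = 0.737577
E₀ = V₀·N(d₁) − D·e^(−rT)·N(d₂)
   = 356.1583·0.970740 − 116.9362·0.737577·0.805583 = 276.256082
B₀ = V₀ − E₀ = 356.1583 − 276.256082 = 79.902218

E0=276.2561 B0=79.9022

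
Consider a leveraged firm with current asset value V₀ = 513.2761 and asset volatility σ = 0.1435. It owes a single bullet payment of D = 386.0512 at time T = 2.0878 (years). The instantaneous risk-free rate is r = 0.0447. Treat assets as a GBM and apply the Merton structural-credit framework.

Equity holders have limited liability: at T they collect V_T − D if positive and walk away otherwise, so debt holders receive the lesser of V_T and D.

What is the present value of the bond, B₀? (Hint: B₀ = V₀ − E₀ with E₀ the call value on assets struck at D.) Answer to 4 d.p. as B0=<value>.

B0=350.4740

d₁ = [ln(V₀/D) + (r + σ²/2)T] / (σ√T)
   = [ln(513.2761/386.0512) + (0.0447 + 0.5·0.1435²)·2.0878] / (0.1435·√2.0878)
   = [0.284844 + 0.114821] / 0.207346 = 1.927523
d₂ = d₁ − σ√T = 1.927523 − 0.207346 = 1.720177
N(d₁) = 0.973043,  N(d₂) = 0.957300,  e^(−rT) = 0.910898
E₀ = V₀·N(d₁) − D·e^(−rT)·N(d₂)
   = 513.2761·0.973043 − 386.0512·0.910898·0.957300 = 162.802082
B₀ = V₀ − E₀ = 513.2761 − 162.802082 = 350.474018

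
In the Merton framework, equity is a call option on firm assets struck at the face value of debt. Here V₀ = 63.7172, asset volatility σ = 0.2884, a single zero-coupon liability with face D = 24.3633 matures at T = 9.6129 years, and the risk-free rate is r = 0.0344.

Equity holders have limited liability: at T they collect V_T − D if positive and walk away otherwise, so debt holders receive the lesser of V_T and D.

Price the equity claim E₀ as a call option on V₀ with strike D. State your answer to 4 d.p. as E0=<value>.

d₁ = [ln(V₀/D) + (r + σ²/2)T] / (σ√T)
   = [ln(63.7172/24.3633) + (0.0344 + 0.5·0.2884²)·9.6129] / (0.2884·√9.6129)
   = [0.961377 + 0.730458] / 0.894175 = 1.892062
d₂ = d₁ − σ√T = 1.892062 − 0.894175 = 0.997888
N(d₁) = 0.970759,  N(d₂) = 0.840833,  e^(−rT) = 0.718432
E₀ = V₀·N(d₁) − D·e^(−rT)·N(d₂)
   = 63.7172·0.970759 − 24.3633·0.718432·0.840833 = 47.136602

E0=47.1366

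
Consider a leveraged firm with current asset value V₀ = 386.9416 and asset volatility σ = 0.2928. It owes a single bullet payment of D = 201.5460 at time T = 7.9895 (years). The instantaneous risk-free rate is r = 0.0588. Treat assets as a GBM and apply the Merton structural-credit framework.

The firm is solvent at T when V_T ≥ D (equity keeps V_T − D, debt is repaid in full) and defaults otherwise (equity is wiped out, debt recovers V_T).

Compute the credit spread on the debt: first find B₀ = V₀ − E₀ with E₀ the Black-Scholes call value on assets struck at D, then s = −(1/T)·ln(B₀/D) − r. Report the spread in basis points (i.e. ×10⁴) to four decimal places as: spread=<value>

d₁ = [ln(V₀/D) + (r + σ²/2)T] / (σ√T)
   = [ln(386.9416/201.5460) + (0.0588 + 0.5·0.2928²)·7.9895] / (0.2928·√7.9895)
   = [0.652256 + 0.812260] / 0.827620 = 1.769552
d₂ = d₁ − σ√T = 1.769552 − 0.827620 = 0.941932
N(d₁) = 0.961599,  N(d₂) = 0.826886,  e^(−rT) = 0.625138
E₀ = V₀·N(d₁) − D·e^(−rT)·N(d₂)
   = 386.9416·0.961599 − 201.5460·0.625138·0.826886 = 267.899900
B₀ = V₀ − E₀ = 386.9416 − 267.899900 = 119.041700
spread = −(1/T)·ln(B₀/D) − r = −(1/7.9895)·ln(119.041700/201.5460) − 0.0588 = 0.00710447
in basis points: 0.00710447 × 10⁴ = 71.0447 bp

spread=71.0447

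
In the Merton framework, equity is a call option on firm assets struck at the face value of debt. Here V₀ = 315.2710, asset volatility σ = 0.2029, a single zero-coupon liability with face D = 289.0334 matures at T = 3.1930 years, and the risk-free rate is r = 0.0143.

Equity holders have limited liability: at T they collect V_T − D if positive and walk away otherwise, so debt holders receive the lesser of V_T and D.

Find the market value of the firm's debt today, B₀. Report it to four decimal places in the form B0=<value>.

B0=250.3886

d₁ = [ln(V₀/D) + (r + σ²/2)T] / (σ√T)
   = [ln(315.2710/289.0334) + (0.0143 + 0.5·0.2029²)·3.1930] / (0.2029·√3.1930)
   = [0.086890 + 0.111385] / 0.362561 = 0.546875
d₂ = d₁ − σ√T = 0.546875 − 0.362561 = 0.184313
N(d₁) = 0.707768,  N(d₂) = 0.573116,  e^(−rT) = 0.955367
E₀ = V₀·N(d₁) − D·e^(−rT)·N(d₂)
   = 315.2710·0.707768 − 289.0334·0.955367·0.573116 = 64.882351
B₀ = V₀ − E₀ = 315.2710 − 64.882351 = 250.388649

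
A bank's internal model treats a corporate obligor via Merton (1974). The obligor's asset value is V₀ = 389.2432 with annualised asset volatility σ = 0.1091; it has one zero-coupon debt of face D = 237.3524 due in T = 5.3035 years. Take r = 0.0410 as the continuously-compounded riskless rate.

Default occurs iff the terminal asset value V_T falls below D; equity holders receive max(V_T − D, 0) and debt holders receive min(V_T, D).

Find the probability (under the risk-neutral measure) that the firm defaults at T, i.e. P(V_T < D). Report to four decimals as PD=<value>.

PD=0.0034

d₁ = [ln(V₀/D) + (r + σ²/2)T] / (σ√T)
   = [ln(389.2432/237.3524) + (0.0410 + 0.5·0.1091²)·5.3035] / (0.1091·√5.3035)
   = [0.494658 + 0.249007] / 0.251250 = 2.959862
d₂ = d₁ − σ√T = 2.959862 − 0.251250 = 2.708612
risk-neutral PD = N(−d₂) = N(-2.708612) = 0.003378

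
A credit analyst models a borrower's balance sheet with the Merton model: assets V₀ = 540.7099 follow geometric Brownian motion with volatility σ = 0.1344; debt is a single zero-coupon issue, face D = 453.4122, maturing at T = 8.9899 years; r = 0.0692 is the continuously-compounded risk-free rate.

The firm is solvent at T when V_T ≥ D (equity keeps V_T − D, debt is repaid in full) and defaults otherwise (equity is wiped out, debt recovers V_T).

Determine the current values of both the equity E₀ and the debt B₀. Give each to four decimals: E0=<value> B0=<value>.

d₁ = [ln(V₀/D) + (r + σ²/2)T] / (σ√T)
   = [ln(540.7099/453.4122) + (0.0692 + 0.5·0.1344²)·8.9899] / (0.1344·√8.9899)
   = [0.176081 + 0.703295] / 0.402974 = 2.182217
d₂ = d₁ − σ√T = 2.182217 − 0.402974 = 1.779244
N(d₁) = 0.985453,  N(d₂) = 0.962400,  e^(−rT) = 0.536815
E₀ = V₀·N(d₁) − D·e^(−rT)·N(d₂)
   = 540.7099·0.985453 − 453.4122·0.536815·0.962400 = 298.597463
B₀ = V₀ − E₀ = 540.7099 − 298.597463 = 242.112437

E0=298.5975 B0=242.1124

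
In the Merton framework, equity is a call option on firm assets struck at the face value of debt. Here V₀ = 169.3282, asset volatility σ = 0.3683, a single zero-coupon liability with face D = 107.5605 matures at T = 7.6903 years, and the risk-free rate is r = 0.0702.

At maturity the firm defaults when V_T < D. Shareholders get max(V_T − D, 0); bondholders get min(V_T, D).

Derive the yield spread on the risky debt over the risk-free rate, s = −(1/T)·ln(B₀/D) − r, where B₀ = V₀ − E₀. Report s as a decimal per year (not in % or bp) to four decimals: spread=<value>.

d₁ = [ln(V₀/D) + (r + σ²/2)T] / (σ√T)
   = [ln(169.3282/107.5605) + (0.0702 + 0.5·0.3683²)·7.6903] / (0.3683·√7.6903)
   = [0.453785 + 1.061434] / 1.021347 = 1.483550
d₂ = d₁ − σ√T = 1.483550 − 1.021347 = 0.462203
N(d₁) = 0.931036,  N(d₂) = 0.678032,  e^(−rT) = 0.582830
E₀ = V₀·N(d₁) − D·e^(−rT)·N(d₂)
   = 169.3282·0.931036 − 107.5605·0.582830·0.678032 = 115.145109
B₀ = V₀ − E₀ = 169.3282 − 115.145109 = 54.183091
spread = −(1/T)·ln(B₀/D) − r = −(1/7.6903)·ln(54.183091/107.5605) − 0.0702 = 0.01896227

spread=0.0190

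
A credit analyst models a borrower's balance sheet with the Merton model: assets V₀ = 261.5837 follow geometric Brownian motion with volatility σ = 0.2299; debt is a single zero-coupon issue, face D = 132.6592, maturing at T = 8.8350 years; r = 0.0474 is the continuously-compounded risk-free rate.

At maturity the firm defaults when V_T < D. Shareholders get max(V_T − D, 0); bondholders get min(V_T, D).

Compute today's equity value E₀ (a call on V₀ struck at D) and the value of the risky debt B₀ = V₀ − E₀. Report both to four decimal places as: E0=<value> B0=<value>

d₁ = [ln(V₀/D) + (r + σ²/2)T] / (σ√T)
   = [ln(261.5837/132.6592) + (0.0474 + 0.5·0.2299²)·8.8350] / (0.2299·√8.8350)
   = [0.678971 + 0.652262] / 0.683349 = 1.948102
d₂ = d₁ − σ√T = 1.948102 − 0.683349 = 1.264753
N(d₁) = 0.974299,  N(d₂) = 0.897020,  e^(−rT) = 0.657850
E₀ = V₀·N(d₁) − D·e^(−rT)·N(d₂)
   = 261.5837·0.974299 − 132.6592·0.657850·0.897020 = 176.577872
B₀ = V₀ − E₀ = 261.5837 − 176.577872 = 85.005828

E0=176.5779 B0=85.0058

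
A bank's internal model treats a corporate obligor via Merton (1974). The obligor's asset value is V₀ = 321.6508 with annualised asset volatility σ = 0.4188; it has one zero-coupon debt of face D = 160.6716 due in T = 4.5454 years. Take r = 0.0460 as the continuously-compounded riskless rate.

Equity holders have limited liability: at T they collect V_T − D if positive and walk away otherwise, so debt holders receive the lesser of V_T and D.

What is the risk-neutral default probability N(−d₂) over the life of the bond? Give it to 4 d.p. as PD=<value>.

PD=0.2860

d₁ = [ln(V₀/D) + (r + σ²/2)T] / (σ√T)
   = [ln(321.6508/160.6716) + (0.0460 + 0.5·0.4188²)·4.5454] / (0.4188·√4.5454)
   = [0.694104 + 0.607705] / 0.892879 = 1.457990
d₂ = d₁ − σ√T = 1.457990 − 0.892879 = 0.565111
risk-neutral PD = N(−d₂) = N(-0.565111) = 0.285999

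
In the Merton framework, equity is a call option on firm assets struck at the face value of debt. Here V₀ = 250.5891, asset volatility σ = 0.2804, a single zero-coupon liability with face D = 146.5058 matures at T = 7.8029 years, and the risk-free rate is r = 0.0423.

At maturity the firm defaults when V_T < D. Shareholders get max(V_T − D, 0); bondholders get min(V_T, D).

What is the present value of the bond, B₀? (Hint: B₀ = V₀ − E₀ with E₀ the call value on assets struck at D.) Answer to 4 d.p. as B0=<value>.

d₁ = [ln(V₀/D) + (r + σ²/2)T] / (σ√T)
   = [ln(250.5891/146.5058) + (0.0423 + 0.5·0.2804²)·7.8029] / (0.2804·√7.8029)
   = [0.536750 + 0.636811] / 0.783260 = 1.498302
d₂ = d₁ − σ√T = 1.498302 − 0.783260 = 0.715042
N(d₁) = 0.932973,  N(d₂) = 0.762708,  e^(−rT) = 0.718879
E₀ = V₀·N(d₁) − D·e^(−rT)·N(d₂)
   = 250.5891·0.932973 − 146.5058·0.718879·0.762708 = 153.464393
B₀ = V₀ − E₀ = 250.5891 − 153.464393 = 97.124707

B0=97.1247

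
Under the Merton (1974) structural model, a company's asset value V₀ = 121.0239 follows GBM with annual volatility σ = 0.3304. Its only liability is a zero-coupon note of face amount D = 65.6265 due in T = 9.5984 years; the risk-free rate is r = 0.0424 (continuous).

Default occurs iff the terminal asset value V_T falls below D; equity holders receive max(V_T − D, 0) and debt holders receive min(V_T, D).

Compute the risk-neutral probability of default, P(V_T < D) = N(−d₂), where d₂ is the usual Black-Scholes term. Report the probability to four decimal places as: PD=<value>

PD=0.3143

d₁ = [ln(V₀/D) + (r + σ²/2)T] / (σ√T)
   = [ln(121.0239/65.6265) + (0.0424 + 0.5·0.3304²)·9.5984] / (0.3304·√9.5984)
   = [0.612008 + 0.930873] / 1.023622 = 1.507277
d₂ = d₁ − σ√T = 1.507277 − 1.023622 = 0.483655
risk-neutral PD = N(−d₂) = N(-0.483655) = 0.314315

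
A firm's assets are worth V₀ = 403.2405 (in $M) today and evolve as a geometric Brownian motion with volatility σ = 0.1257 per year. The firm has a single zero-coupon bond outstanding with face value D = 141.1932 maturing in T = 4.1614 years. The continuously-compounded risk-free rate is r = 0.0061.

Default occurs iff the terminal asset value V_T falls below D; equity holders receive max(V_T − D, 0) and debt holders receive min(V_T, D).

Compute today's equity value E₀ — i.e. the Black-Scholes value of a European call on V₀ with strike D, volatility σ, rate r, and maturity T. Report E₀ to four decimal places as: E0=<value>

E0=265.5865

d₁ = [ln(V₀/D) + (r + σ²/2)T] / (σ√T)
   = [ln(403.2405/141.1932) + (0.0061 + 0.5·0.1257²)·4.1614] / (0.1257·√4.1614)
   = [1.049404 + 0.058261] / 0.256422 = 4.319697
d₂ = d₁ − σ√T = 4.319697 − 0.256422 = 4.063275
N(d₁) = 0.999992,  N(d₂) = 0.999976,  e^(−rT) = 0.974935
E₀ = V₀·N(d₁) − D·e^(−rT)·N(d₂)
   = 403.2405·0.999992 − 141.1932·0.974935·0.999976 = 265.586497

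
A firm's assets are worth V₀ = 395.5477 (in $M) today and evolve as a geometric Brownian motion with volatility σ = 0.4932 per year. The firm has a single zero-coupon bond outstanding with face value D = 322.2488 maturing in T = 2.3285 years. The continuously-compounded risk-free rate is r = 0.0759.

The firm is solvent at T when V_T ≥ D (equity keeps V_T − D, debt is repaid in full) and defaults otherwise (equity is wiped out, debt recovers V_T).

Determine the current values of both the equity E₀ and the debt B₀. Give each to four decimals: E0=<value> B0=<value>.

d₁ = [ln(V₀/D) + (r + σ²/2)T] / (σ√T)
   = [ln(395.5477/322.2488) + (0.0759 + 0.5·0.4932²)·2.3285] / (0.4932·√2.3285)
   = [0.204947 + 0.459933] / 0.752595 = 0.883450
d₂ = d₁ − σ√T = 0.883450 − 0.752595 = 0.130856
N(d₁) = 0.811503,  N(d₂) = 0.552055,  e^(−rT) = 0.838003
E₀ = V₀·N(d₁) − D·e^(−rT)·N(d₂)
   = 395.5477·0.811503 − 322.2488·0.838003·0.552055 = 171.908268
B₀ = V₀ − E₀ = 395.5477 − 171.908268 = 223.639432

E0=171.9083 B0=223.6394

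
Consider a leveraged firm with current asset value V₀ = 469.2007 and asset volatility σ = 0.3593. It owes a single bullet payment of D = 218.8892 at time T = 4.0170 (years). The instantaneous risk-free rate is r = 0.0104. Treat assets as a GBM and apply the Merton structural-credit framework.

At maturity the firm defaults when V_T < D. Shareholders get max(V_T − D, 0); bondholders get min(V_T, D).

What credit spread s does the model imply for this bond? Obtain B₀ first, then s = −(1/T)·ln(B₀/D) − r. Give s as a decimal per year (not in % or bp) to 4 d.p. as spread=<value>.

d₁ = [ln(V₀/D) + (r + σ²/2)T] / (σ√T)
   = [ln(469.2007/218.8892) + (0.0104 + 0.5·0.3593²)·4.0170] / (0.3593·√4.0170)
   = [0.762465 + 0.301067] / 0.720125 = 1.476871
d₂ = d₁ − σ√T = 1.476871 − 0.720125 = 0.756745
N(d₁) = 0.930145,  N(d₂) = 0.775399,  e^(−rT) = 0.959084
E₀ = V₀·N(d₁) − D·e^(−rT)·N(d₂)
   = 469.2007·0.930145 − 218.8892·0.959084·0.775399 = 273.642755
B₀ = V₀ − E₀ = 469.2007 − 273.642755 = 195.557945
spread = −(1/T)·ln(B₀/D) − r = −(1/4.0170)·ln(195.557945/218.8892) − 0.0104 = 0.01765799

spread=0.0177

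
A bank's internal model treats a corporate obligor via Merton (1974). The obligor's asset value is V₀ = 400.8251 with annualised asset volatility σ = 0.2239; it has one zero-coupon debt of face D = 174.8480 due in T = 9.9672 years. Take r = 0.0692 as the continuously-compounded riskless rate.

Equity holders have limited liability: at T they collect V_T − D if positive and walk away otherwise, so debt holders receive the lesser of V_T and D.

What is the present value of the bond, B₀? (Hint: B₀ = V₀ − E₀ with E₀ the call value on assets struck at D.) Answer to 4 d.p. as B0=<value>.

d₁ = [ln(V₀/D) + (r + σ²/2)T] / (σ√T)
   = [ln(400.8251/174.8480) + (0.0692 + 0.5·0.2239²)·9.9672] / (0.2239·√9.9672)
   = [0.829608 + 0.939564] / 0.706872 = 2.502819
d₂ = d₁ − σ√T = 2.502819 − 0.706872 = 1.795947
N(d₁) = 0.993840,  N(d₂) = 0.963749,  e^(−rT) = 0.501711
E₀ = V₀·N(d₁) − D·e^(−rT)·N(d₂)
   = 400.8251·0.993840 − 174.8480·0.501711·0.963749 = 313.812708
B₀ = V₀ − E₀ = 400.8251 − 313.812708 = 87.012392

B0=87.0124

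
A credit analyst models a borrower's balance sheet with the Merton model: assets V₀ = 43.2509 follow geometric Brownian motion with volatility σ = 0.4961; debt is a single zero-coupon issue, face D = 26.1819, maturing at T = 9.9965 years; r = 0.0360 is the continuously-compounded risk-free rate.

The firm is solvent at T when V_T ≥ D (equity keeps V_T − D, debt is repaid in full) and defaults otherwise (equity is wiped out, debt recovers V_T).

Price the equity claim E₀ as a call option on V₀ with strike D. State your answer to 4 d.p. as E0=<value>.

d₁ = [ln(V₀/D) + (r + σ²/2)T] / (σ√T)
   = [ln(43.2509/26.1819) + (0.0360 + 0.5·0.4961²)·9.9965] / (0.4961·√9.9965)
   = [0.501950 + 1.590019] / 1.568531 = 1.333712
d₂ = d₁ − σ√T = 1.333712 − 1.568531 = -0.234819
N(d₁) = 0.908851,  N(d₂) = 0.407174,  e^(−rT) = 0.697764
E₀ = V₀·N(d₁) − D·e^(−rT)·N(d₂)
   = 43.2509·0.908851 − 26.1819·0.697764·0.407174 = 31.870032

E0=31.8700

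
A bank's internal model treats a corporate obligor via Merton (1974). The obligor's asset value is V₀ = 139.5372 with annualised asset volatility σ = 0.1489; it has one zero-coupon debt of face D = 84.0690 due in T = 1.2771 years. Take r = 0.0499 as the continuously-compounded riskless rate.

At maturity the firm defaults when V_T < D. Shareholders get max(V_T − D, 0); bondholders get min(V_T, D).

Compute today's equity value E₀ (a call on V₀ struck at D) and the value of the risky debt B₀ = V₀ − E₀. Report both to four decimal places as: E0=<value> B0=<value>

E0=60.6601 B0=78.8771

d₁ = [ln(V₀/D) + (r + σ²/2)T] / (σ√T)
   = [ln(139.5372/84.0690) + (0.0499 + 0.5·0.1489²)·1.2771] / (0.1489·√1.2771)
   = [0.506693 + 0.077885] / 0.168270 = 3.474044
d₂ = d₁ − σ√T = 3.474044 − 0.168270 = 3.305774
N(d₁) = 0.999744,  N(d₂) = 0.999526,  e^(−rT) = 0.938261
E₀ = V₀·N(d₁) − D·e^(−rT)·N(d₂)
   = 139.5372·0.999744 − 84.0690·0.938261·0.999526 = 60.660136
B₀ = V₀ − E₀ = 139.5372 − 60.660136 = 78.877064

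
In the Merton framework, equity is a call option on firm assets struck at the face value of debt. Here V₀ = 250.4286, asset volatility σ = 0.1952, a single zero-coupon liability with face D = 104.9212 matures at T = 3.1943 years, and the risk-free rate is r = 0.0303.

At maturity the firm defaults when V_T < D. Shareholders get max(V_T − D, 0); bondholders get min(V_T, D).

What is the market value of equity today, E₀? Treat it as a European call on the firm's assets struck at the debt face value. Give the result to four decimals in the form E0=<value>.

d₁ = [ln(V₀/D) + (r + σ²/2)T] / (σ√T)
   = [ln(250.4286/104.9212) + (0.0303 + 0.5·0.1952²)·3.1943] / (0.1952·√3.1943)
   = [0.869964 + 0.157644] / 0.348873 = 2.945505
d₂ = d₁ − σ√T = 2.945505 − 0.348873 = 2.596632
N(d₁) = 0.998388,  N(d₂) = 0.995293,  e^(−rT) = 0.907749
E₀ = V₀·N(d₁) − D·e^(−rT)·N(d₂)
   = 250.4286·0.998388 − 104.9212·0.907749·0.995293 = 155.231070

E0=155.2311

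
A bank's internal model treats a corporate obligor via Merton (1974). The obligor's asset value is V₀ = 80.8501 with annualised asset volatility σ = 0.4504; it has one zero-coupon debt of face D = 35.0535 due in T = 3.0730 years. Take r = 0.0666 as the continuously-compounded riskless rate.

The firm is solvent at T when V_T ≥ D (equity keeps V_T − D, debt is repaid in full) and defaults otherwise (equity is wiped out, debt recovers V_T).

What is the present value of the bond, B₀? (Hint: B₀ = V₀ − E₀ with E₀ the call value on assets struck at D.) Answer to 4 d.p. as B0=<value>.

B0=26.9898

d₁ = [ln(V₀/D) + (r + σ²/2)T] / (σ√T)
   = [ln(80.8501/35.0535) + (0.0666 + 0.5·0.4504²)·3.0730] / (0.4504·√3.0730)
   = [0.835721 + 0.516356] / 0.789550 = 1.712466
d₂ = d₁ − σ√T = 1.712466 − 0.789550 = 0.922916
N(d₁) = 0.956595,  N(d₂) = 0.821975,  e^(−rT) = 0.814923
E₀ = V₀·N(d₁) − D·e^(−rT)·N(d₂)
   = 80.8501·0.956595 − 35.0535·0.814923·0.821975 = 53.860328
B₀ = V₀ − E₀ = 80.8501 − 53.860328 = 26.989772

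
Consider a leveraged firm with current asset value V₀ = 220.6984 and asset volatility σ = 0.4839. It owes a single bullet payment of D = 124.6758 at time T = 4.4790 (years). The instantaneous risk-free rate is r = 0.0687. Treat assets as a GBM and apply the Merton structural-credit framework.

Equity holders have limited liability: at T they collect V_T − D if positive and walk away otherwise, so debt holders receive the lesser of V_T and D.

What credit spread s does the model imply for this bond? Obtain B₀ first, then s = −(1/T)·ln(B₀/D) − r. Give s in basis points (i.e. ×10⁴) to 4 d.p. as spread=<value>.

spread=387.1621

d₁ = [ln(V₀/D) + (r + σ²/2)T] / (σ√T)
   = [ln(220.6984/124.6758) + (0.0687 + 0.5·0.4839²)·4.4790] / (0.4839·√4.4790)
   = [0.571080 + 0.832107] / 1.024109 = 1.370154
d₂ = d₁ − σ√T = 1.370154 − 1.024109 = 0.346045
N(d₁) = 0.914681,  N(d₂) = 0.635346,  e^(−rT) = 0.735130
E₀ = V₀·N(d₁) − D·e^(−rT)·N(d₂)
   = 220.6984·0.914681 − 124.6758·0.735130·0.635346 = 143.637227
B₀ = V₀ − E₀ = 220.6984 − 143.637227 = 77.061173
spread = −(1/T)·ln(B₀/D) − r = −(1/4.4790)·ln(77.061173/124.6758) − 0.0687 = 0.03871621
in basis points: 0.03871621 × 10⁴ = 387.1621 bp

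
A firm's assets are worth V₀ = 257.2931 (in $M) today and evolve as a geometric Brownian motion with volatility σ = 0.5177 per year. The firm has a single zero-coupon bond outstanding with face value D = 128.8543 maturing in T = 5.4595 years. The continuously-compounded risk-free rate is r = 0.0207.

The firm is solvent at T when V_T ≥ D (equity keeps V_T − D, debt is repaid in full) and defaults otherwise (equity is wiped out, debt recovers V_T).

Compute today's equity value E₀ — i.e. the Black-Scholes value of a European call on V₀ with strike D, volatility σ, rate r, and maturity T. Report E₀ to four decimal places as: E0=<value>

d₁ = [ln(V₀/D) + (r + σ²/2)T] / (σ√T)
   = [ln(257.2931/128.8543) + (0.0207 + 0.5·0.5177²)·5.4595] / (0.5177·√5.4595)
   = [0.691534 + 0.844621] / 1.209636 = 1.269932
d₂ = d₁ − σ√T = 1.269932 − 1.209636 = 0.060296
N(d₁) = 0.897945,  N(d₂) = 0.524040,  e^(−rT) = 0.893140
E₀ = V₀·N(d₁) − D·e^(−rT)·N(d₂)
   = 257.2931·0.897945 − 128.8543·0.893140·0.524040 = 170.726057

E0=170.7261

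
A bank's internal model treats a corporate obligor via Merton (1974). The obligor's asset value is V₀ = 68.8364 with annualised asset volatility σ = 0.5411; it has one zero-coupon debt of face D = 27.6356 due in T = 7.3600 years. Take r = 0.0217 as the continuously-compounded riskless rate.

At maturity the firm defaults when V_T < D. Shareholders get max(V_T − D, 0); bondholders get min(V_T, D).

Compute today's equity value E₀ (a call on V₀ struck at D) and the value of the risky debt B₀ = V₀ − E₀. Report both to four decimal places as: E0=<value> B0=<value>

E0=52.1671 B0=16.6693

d₁ = [ln(V₀/D) + (r + σ²/2)T] / (σ√T)
   = [ln(68.8364/27.6356) + (0.0217 + 0.5·0.5411²)·7.3600] / (0.5411·√7.3600)
   = [0.912628 + 1.237176] / 1.467968 = 1.464477
d₂ = d₁ − σ√T = 1.464477 − 1.467968 = -0.003491
N(d₁) = 0.928468,  N(d₂) = 0.498607,  e^(−rT) = 0.852389
E₀ = V₀·N(d₁) − D·e^(−rT)·N(d₂)
   = 68.8364·0.928468 − 27.6356·0.852389·0.498607 = 52.167064
B₀ = V₀ − E₀ = 68.8364 − 52.167064 = 16.669336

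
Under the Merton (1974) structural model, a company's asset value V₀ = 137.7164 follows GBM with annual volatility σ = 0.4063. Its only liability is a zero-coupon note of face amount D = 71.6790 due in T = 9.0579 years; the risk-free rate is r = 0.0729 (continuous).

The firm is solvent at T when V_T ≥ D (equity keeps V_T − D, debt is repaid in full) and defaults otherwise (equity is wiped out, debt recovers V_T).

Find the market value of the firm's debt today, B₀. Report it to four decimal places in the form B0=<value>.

d₁ = [ln(V₀/D) + (r + σ²/2)T] / (σ√T)
   = [ln(137.7164/71.6790) + (0.0729 + 0.5·0.4063²)·9.0579] / (0.4063·√9.0579)
   = [0.652999 + 1.407959] / 1.222815 = 1.685421
d₂ = d₁ − σ√T = 1.685421 − 1.222815 = 0.462606
N(d₁) = 0.954046,  N(d₂) = 0.678177,  e^(−rT) = 0.516685
E₀ = V₀·N(d₁) − D·e^(−rT)·N(d₂)
   = 137.7164·0.954046 − 71.6790·0.516685·0.678177 = 106.271208
B₀ = V₀ − E₀ = 137.7164 − 106.271208 = 31.445192

B0=31.4452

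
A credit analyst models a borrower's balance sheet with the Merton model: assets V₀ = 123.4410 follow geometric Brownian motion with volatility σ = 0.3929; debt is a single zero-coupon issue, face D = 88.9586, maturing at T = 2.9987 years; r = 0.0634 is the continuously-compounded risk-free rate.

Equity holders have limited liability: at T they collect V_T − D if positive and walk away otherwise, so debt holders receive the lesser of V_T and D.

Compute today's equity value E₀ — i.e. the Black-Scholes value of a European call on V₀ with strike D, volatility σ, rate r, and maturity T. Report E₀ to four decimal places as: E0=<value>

E0=57.9543

d₁ = [ln(V₀/D) + (r + σ²/2)T] / (σ√T)
   = [ln(123.4410/88.9586) + (0.0634 + 0.5·0.3929²)·2.9987] / (0.3929·√2.9987)
   = [0.327592 + 0.421573] / 0.680375 = 1.101106
d₂ = d₁ − σ√T = 1.101106 − 0.680375 = 0.420730
N(d₁) = 0.864575,  N(d₂) = 0.663024,  e^(−rT) = 0.826862
E₀ = V₀·N(d₁) − D·e^(−rT)·N(d₂)
   = 123.4410·0.864575 − 88.9586·0.826862·0.663024 = 57.954251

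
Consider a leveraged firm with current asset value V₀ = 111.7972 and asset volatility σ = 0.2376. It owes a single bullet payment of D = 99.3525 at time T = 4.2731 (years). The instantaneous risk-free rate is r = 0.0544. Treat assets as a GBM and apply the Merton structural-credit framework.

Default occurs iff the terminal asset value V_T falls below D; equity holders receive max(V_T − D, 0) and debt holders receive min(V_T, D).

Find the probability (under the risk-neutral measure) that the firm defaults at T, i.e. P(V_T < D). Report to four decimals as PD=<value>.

PD=0.3199

d₁ = [ln(V₀/D) + (r + σ²/2)T] / (σ√T)
   = [ln(111.7972/99.3525) + (0.0544 + 0.5·0.2376²)·4.2731] / (0.2376·√4.2731)
   = [0.118012 + 0.353073] / 0.491154 = 0.959139
d₂ = d₁ − σ√T = 0.959139 − 0.491154 = 0.467985
risk-neutral PD = N(−d₂) = N(-0.467985) = 0.319898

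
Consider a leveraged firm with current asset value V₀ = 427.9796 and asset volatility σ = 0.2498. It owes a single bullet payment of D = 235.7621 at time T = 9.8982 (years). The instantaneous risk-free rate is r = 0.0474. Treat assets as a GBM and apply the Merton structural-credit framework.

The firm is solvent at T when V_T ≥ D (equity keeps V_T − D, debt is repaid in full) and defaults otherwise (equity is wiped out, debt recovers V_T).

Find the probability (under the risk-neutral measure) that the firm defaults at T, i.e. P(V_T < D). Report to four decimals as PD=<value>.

PD=0.1678

d₁ = [ln(V₀/D) + (r + σ²/2)T] / (σ√T)
   = [ln(427.9796/235.7621) + (0.0474 + 0.5·0.2498²)·9.8982] / (0.2498·√9.8982)
   = [0.596252 + 0.777999] / 0.785906 = 1.748620
d₂ = d₁ − σ√T = 1.748620 − 0.785906 = 0.962714
risk-neutral PD = N(−d₂) = N(-0.962714) = 0.167845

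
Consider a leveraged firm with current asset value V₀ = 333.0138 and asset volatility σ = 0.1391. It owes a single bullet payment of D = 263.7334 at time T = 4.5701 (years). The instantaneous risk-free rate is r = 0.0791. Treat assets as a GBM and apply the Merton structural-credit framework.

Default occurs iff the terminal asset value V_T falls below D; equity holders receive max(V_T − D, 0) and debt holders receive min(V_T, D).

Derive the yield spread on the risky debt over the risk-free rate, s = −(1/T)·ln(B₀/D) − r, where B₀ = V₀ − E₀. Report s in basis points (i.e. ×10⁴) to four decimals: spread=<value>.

spread=7.3854

d₁ = [ln(V₀/D) + (r + σ²/2)T] / (σ√T)
   = [ln(333.0138/263.7334) + (0.0791 + 0.5·0.1391²)·4.5701] / (0.1391·√4.5701)
   = [0.233245 + 0.405708] / 0.297365 = 2.148716
d₂ = d₁ − σ√T = 2.148716 − 0.297365 = 1.851351
N(d₁) = 0.984172,  N(d₂) = 0.967940,  e^(−rT) = 0.696634
E₀ = V₀·N(d₁) − D·e^(−rT)·N(d₂)
   = 333.0138·0.984172 − 263.7334·0.696634·0.967940 = 149.907175
B₀ = V₀ − E₀ = 333.0138 − 149.907175 = 183.106625
spread = −(1/T)·ln(B₀/D) − r = −(1/4.5701)·ln(183.106625/263.7334) − 0.0791 = 0.00073854
in basis points: 0.00073854 × 10⁴ = 7.3854 bp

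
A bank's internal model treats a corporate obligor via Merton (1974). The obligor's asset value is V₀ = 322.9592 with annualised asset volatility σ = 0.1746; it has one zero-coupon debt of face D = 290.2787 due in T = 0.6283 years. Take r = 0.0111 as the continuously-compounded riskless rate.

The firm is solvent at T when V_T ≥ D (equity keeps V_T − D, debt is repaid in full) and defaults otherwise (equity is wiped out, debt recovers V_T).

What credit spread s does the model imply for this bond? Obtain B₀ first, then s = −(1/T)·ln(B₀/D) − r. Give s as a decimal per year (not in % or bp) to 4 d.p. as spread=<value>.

spread=0.0272

d₁ = [ln(V₀/D) + (r + σ²/2)T] / (σ√T)
   = [ln(322.9592/290.2787) + (0.0111 + 0.5·0.1746²)·0.6283] / (0.1746·√0.6283)
   = [0.106685 + 0.016551] / 0.138397 = 0.890447
d₂ = d₁ − σ√T = 0.890447 − 0.138397 = 0.752050
N(d₁) = 0.813387,  N(d₂) = 0.773989,  e^(−rT) = 0.993050
E₀ = V₀·N(d₁) − D·e^(−rT)·N(d₂)
   = 322.9592·0.813387 − 290.2787·0.993050·0.773989 = 39.579637
B₀ = V₀ − E₀ = 322.9592 − 39.579637 = 283.379563
spread = −(1/T)·ln(B₀/D) − r = −(1/0.6283)·ln(283.379563/290.2787) − 0.0111 = 0.02718471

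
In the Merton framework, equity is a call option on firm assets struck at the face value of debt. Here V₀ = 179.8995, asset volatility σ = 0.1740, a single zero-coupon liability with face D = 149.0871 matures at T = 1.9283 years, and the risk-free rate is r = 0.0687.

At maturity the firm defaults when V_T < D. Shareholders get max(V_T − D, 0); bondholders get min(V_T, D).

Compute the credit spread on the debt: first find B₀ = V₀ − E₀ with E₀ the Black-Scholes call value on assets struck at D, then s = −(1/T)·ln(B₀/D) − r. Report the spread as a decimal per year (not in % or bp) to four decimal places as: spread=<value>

spread=0.0063

d₁ = [ln(V₀/D) + (r + σ²/2)T] / (σ√T)
   = [ln(179.8995/149.0871) + (0.0687 + 0.5·0.1740²)·1.9283] / (0.1740·√1.9283)
   = [0.187868 + 0.161665] / 0.241622 = 1.446608
d₂ = d₁ − σ√T = 1.446608 − 0.241622 = 1.204986
N(d₁) = 0.925997,  N(d₂) = 0.885896,  e^(−rT) = 0.875926
E₀ = V₀·N(d₁) − D·e^(−rT)·N(d₂)
   = 179.8995·0.925997 − 149.0871·0.875926·0.885896 = 50.897931
B₀ = V₀ − E₀ = 179.8995 − 50.897931 = 129.001569
spread = −(1/T)·ln(B₀/D) − r = −(1/1.9283)·ln(129.001569/149.0871) − 0.0687 = 0.00634337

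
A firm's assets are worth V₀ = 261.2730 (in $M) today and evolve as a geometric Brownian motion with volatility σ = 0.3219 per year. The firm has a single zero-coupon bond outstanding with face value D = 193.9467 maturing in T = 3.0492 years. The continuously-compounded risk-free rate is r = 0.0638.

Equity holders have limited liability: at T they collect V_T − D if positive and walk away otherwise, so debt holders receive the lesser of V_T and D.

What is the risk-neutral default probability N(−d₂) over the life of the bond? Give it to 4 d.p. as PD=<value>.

d₁ = [ln(V₀/D) + (r + σ²/2)T] / (σ√T)
   = [ln(261.2730/193.9467) + (0.0638 + 0.5·0.3219²)·3.0492] / (0.3219·√3.0492)
   = [0.297982 + 0.352517] / 0.562100 = 1.157266
d₂ = d₁ − σ√T = 1.157266 − 0.562100 = 0.595166
risk-neutral PD = N(−d₂) = N(-0.595166) = 0.275866

PD=0.2759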